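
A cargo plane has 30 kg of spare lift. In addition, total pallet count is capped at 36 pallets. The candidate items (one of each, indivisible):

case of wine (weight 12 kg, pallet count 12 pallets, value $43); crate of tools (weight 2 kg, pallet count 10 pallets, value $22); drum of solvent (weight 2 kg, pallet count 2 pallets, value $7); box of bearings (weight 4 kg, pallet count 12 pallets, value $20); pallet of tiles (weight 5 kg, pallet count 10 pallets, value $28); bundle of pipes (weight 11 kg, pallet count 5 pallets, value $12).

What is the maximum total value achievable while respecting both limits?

Feasible sets respecting both limits:
- case of wine+crate of tools+drum of solvent+pallet of tiles: weight 21, pallet count 34, value 100
- case of wine+drum of solvent+box of bearings+pallet of tiles: weight 23, pallet count 36, value 98
- case of wine+crate of tools+pallet of tiles: weight 19, pallet count 32, value 93
- case of wine+crate of tools+drum of solvent+box of bearings: weight 20, pallet count 36, value 92
Best: $100.

$100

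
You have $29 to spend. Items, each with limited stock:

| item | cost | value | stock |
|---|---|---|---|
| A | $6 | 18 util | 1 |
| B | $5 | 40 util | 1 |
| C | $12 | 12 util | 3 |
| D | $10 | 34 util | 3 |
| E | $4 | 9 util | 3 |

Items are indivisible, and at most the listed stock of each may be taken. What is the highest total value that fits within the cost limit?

117 util

Best selections within cost 29 and stock limits:
- 1×B + 2×D + 1×E: cost 29, value 117
- 1×A + 1×B + 1×D + 2×E: cost 29, value 110
- 1×B + 2×D: cost 25, value 108
Best: 117 util.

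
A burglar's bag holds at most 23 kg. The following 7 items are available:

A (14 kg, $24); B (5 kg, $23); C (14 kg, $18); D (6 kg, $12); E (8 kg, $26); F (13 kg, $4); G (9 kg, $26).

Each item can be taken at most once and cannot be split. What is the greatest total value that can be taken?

Check high-value combinations within 23 kg:
- B+E+G: weight 5+8+9=22, value 23+26+26=75
- D+E+G: weight 6+8+9=23, value 12+26+26=64
- B+D+E: weight 5+6+8=19, value 23+12+26=61
- B+D+G: weight 5+6+9=20, value 23+12+26=61
Best: $75.

$75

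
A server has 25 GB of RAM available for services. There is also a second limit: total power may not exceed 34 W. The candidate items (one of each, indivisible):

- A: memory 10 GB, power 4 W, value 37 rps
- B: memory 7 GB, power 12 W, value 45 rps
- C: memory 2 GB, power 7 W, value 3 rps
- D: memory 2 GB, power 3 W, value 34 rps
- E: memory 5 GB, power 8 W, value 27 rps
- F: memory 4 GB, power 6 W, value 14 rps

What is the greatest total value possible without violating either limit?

143 rps

Feasible sets respecting both limits:
- A+B+D+E: memory 24, power 27, value 143
- A+B+C+D+F: memory 25, power 32, value 133
- A+B+D+F: memory 23, power 25, value 130
Best: 143 rps.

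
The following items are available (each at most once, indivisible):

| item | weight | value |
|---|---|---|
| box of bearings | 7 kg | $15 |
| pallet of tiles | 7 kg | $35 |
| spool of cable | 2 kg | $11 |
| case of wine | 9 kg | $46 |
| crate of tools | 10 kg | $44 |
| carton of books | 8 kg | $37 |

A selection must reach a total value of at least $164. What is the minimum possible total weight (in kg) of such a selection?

36

Subsets with value ≥ 164, sorted by total weight:
- pallet of tiles+spool of cable+case of wine+crate of tools+carton of books: weight 36, value 173
- box of bearings+pallet of tiles+case of wine+crate of tools+carton of books: weight 41, value 177
Minimum weight: 36 kg.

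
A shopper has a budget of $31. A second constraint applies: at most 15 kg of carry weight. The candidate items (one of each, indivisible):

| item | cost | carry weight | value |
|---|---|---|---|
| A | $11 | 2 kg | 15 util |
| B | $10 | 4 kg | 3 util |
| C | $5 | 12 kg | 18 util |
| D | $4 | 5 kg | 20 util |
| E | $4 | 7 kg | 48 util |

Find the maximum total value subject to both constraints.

Feasible sets respecting both limits:
- A+D+E: cost 19, carry weight 14, value 83
- D+E: cost 8, carry weight 12, value 68
- A+B+E: cost 25, carry weight 13, value 66
Best: 83 util.

83 util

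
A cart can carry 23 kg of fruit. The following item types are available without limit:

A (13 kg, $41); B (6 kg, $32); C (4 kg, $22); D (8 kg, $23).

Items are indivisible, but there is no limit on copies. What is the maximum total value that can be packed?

$120

Best value-per-unit is C at 22/4; filling with it alone gives 5×22 = 110.
Optimal mix: 1×B + 4×C → weight 22, value 120.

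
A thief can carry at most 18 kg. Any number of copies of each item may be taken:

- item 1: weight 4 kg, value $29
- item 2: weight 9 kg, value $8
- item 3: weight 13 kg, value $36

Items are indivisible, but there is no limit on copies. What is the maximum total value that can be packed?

$116

Best value-per-unit is item 1 at 29/4, and filling with it alone uses weight 4×4=16. No mix of the others beats 4×29 = 116.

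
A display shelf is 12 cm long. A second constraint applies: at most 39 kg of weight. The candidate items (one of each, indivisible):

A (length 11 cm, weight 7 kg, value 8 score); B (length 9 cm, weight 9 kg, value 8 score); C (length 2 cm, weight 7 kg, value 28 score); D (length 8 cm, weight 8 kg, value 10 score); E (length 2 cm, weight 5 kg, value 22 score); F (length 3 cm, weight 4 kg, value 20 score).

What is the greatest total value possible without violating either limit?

Feasible sets respecting both limits:
- C+E+F: length 7, weight 16, value 70
- C+D+E: length 12, weight 20, value 60
- C+E: length 4, weight 12, value 50
- C+F: length 5, weight 11, value 48
Best: 70 score.

70 score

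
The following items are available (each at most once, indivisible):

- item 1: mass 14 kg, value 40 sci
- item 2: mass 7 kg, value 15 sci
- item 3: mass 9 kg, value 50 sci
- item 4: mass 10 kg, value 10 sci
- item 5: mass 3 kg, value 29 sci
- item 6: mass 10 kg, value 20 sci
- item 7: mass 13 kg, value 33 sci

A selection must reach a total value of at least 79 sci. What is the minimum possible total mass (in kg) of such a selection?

12

Subsets with value ≥ 79, sorted by total mass:
- item 3+item 5: mass 12, value 79
- item 2+item 3+item 5: mass 19, value 94
- item 3+item 5+item 6: mass 22, value 99
Minimum mass: 12 kg.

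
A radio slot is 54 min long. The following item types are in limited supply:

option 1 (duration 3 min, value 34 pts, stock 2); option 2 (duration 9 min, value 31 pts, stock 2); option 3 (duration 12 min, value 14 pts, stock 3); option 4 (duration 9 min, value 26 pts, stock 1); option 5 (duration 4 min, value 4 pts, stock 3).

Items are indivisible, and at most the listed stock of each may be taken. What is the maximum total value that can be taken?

Best selections within duration 54 and stock limits:
- 2×option 1 + 2×option 2 + 1×option 3 + 1×option 4 + 2×option 5: duration 53, value 178
- 2×option 1 + 2×option 2 + 1×option 3 + 1×option 4 + 1×option 5: duration 49, value 174
Best: 178 pts.

178 pts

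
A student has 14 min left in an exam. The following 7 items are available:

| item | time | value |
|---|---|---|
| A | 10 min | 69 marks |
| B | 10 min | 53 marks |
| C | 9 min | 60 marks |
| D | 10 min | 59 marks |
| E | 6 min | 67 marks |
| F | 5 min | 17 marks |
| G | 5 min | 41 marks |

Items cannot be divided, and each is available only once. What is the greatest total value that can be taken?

108 marks

This is a 0/1 knapsack; check combinations near the capacity.
- E+G: time 6+5=11, value 67+41=108
- C+G: time 9+5=14, value 60+41=101
- E+F: time 6+5=11, value 67+17=84
- C+F: time 9+5=14, value 60+17=77
- A: time 10, value 69
Best: 108 marks.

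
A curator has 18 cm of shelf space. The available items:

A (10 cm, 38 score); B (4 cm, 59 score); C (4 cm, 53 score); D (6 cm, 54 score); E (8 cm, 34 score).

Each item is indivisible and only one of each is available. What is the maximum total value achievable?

166 score

This is a 0/1 knapsack; check combinations near the capacity.
- B+C+D: length 4+4+6=14, value 59+53+54=166
- A+B+C: length 10+4+4=18, value 38+59+53=150
- B+D+E: length 4+6+8=18, value 59+54+34=147
Best: 166 score.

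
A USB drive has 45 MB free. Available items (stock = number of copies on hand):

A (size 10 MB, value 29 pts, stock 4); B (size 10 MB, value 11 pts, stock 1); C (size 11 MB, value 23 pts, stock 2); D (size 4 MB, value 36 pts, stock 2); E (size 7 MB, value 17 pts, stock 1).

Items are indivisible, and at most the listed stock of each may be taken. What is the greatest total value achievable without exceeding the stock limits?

Best selections within size 45 and stock limits:
- 3×A + 2×D + 1×E: size 45, value 176
- 3×A + 2×D: size 38, value 159
Best: 176 pts.

176 pts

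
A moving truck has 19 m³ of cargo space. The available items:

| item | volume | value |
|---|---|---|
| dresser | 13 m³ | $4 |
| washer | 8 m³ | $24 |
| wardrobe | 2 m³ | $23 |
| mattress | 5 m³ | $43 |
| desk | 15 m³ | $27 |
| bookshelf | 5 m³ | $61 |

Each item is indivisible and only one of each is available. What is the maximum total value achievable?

$128

Check high-value combinations within 19 m³:
- washer+mattress+bookshelf: volume 8+5+5=18, value 24+43+61=128
- wardrobe+mattress+bookshelf: volume 2+5+5=12, value 23+43+61=127
- washer+wardrobe+bookshelf: volume 8+2+5=15, value 24+23+61=108
- mattress+bookshelf: volume 5+5=10, value 43+61=104
Best: $128.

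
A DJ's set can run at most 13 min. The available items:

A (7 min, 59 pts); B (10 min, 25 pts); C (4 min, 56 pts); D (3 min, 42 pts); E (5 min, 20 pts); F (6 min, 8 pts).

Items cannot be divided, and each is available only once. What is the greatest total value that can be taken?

Check high-value combinations within 13 min:
- C+D+E: duration 4+3+5=12, value 56+42+20=118
- A+C: duration 7+4=11, value 59+56=115
- C+D+F: duration 4+3+6=13, value 56+42+8=106
Best: 118 pts.

118 pts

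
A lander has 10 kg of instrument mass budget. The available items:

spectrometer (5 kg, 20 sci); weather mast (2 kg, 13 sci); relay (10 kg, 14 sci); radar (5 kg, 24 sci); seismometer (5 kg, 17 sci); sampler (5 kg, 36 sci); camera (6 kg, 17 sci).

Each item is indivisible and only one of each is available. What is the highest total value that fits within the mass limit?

Check high-value combinations within 10 kg:
- radar+sampler: mass 5+5=10, value 24+36=60
- spectrometer+sampler: mass 5+5=10, value 20+36=56
- seismometer+sampler: mass 5+5=10, value 17+36=53
- weather mast+sampler: mass 2+5=7, value 13+36=49
- spectrometer+radar: mass 5+5=10, value 20+24=44
Best: 60 sci.

60 sci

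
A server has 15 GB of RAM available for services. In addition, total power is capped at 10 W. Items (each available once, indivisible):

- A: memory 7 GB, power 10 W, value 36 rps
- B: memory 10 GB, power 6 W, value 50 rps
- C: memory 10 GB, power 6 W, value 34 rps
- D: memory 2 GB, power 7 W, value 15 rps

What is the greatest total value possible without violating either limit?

Feasible sets respecting both limits:
- B: memory 10, power 6, value 50
- A: memory 7, power 10, value 36
- C: memory 10, power 6, value 34
Best: 50 rps.

50 rps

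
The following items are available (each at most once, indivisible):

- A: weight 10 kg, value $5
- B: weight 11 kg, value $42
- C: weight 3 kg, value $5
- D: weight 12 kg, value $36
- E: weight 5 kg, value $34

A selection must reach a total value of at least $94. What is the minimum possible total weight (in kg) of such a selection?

28

Subsets with value ≥ 94, sorted by total weight:
- B+D+E: weight 28, value 112
- B+C+D+E: weight 31, value 117
- A+B+D+E: weight 38, value 117
- A+B+C+D+E: weight 41, value 122
Minimum weight: 28 kg.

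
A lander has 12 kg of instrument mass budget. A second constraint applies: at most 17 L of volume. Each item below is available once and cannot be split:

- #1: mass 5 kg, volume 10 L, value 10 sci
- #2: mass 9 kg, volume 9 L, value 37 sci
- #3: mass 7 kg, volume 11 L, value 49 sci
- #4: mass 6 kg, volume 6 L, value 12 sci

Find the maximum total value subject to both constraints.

Feasible sets respecting both limits:
- #3: mass 7, volume 11, value 49
- #2: mass 9, volume 9, value 37
- #1+#4: mass 11, volume 16, value 22
- #4: mass 6, volume 6, value 12
Best: 49 sci.

49 sci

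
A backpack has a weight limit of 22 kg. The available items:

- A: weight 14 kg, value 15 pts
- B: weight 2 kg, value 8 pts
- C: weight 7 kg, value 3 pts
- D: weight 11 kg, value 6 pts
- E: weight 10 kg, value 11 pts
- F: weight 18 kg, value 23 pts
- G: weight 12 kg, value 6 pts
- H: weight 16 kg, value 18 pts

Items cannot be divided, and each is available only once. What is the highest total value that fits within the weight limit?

This is a 0/1 knapsack; check combinations near the capacity.
- B+F: weight 2+18=20, value 8+23=31
- B+H: weight 2+16=18, value 8+18=26
- A+B: weight 14+2=16, value 15+8=23
- F: weight 18, value 23
Best: 31 pts.

31 pts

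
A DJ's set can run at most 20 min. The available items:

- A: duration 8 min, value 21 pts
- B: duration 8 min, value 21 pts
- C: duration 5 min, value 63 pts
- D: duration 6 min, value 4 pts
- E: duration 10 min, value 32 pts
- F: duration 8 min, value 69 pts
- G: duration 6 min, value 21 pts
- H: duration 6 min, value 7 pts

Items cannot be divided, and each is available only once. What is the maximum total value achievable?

153 pts

Check high-value combinations within 20 min:
- C+F+G: duration 5+8+6=19, value 63+69+21=153
- C+F+H: duration 5+8+6=19, value 63+69+7=139
- C+D+F: duration 5+6+8=19, value 63+4+69=136
Best: 153 pts.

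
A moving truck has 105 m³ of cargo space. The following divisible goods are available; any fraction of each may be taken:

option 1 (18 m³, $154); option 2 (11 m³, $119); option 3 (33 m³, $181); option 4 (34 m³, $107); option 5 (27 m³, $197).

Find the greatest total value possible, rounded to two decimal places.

701.35

Take in order of value per unit:
- option 2 (119/11 per unit): all 11 → value 119, running total 119.00
- option 1 (154/18 per unit): all 18 → value 154, running total 273.00
- option 5 (197/27 per unit): all 27 → value 197, running total 470.00
- option 3 (181/33 per unit): all 33 → value 181, running total 651.00
- option 4 (107/34 per unit): 16 of 34 → value 16×107/34 = 50.3529, running total 701.35
Total 701.35.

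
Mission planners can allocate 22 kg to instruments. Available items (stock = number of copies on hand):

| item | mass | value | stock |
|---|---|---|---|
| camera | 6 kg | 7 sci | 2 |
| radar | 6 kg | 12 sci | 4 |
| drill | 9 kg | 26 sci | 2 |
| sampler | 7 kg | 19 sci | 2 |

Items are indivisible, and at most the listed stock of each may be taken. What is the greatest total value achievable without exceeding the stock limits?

57 sci

Top feasible selections:
- 1×radar + 1×drill + 1×sampler: mass 22, value 57
- 2×drill: mass 18, value 52
Best: 57 sci.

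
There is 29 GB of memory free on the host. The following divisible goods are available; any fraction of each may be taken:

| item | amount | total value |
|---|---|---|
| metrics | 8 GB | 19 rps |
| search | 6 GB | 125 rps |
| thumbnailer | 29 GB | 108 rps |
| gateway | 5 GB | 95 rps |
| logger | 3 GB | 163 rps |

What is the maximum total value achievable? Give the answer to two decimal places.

Take in order of value per unit:
- logger (163/3 per unit): all 3 → value 163, running total 163.00
- search (125/6 per unit): all 6 → value 125, running total 288.00
- gateway (95/5 per unit): all 5 → value 95, running total 383.00
- thumbnailer (108/29 per unit): 15 of 29 → value 15×108/29 = 55.8621, running total 438.86
Total 438.86.

438.86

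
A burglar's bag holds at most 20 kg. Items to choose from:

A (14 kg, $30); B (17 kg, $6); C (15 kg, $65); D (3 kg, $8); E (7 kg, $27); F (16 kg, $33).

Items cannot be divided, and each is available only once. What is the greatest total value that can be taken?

$73

This is a 0/1 knapsack; check combinations near the capacity.
- C+D: weight 15+3=18, value 65+8=73
- C: weight 15, value 65
- D+F: weight 3+16=19, value 8+33=41
- A+D: weight 14+3=17, value 30+8=38
- D+E: weight 3+7=10, value 8+27=35
Best: $73.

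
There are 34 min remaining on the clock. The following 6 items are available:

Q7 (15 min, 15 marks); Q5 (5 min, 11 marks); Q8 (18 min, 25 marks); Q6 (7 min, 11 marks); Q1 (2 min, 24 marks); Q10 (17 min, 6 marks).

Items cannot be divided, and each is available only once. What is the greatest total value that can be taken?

71 marks

Check high-value combinations within 34 min:
- Q5+Q8+Q6+Q1: time 5+18+7+2=32, value 11+25+11+24=71
- Q7+Q5+Q6+Q1: time 15+5+7+2=29, value 15+11+11+24=61
- Q5+Q8+Q1: time 5+18+2=25, value 11+25+24=60
- Q8+Q6+Q1: time 18+7+2=27, value 25+11+24=60
- Q5+Q6+Q1+Q10: time 5+7+2+17=31, value 11+11+24+6=52
Best: 71 marks.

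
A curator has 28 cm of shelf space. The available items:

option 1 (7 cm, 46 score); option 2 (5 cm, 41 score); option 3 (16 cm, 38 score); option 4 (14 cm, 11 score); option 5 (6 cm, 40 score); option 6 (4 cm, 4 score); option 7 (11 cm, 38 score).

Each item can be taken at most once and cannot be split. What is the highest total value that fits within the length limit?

Check high-value combinations within 28 cm:
- option 1+option 2+option 5+option 6: length 7+5+6+4=22, value 46+41+40+4=131
- option 1+option 2+option 6+option 7: length 7+5+4+11=27, value 46+41+4+38=129
- option 1+option 5+option 6+option 7: length 7+6+4+11=28, value 46+40+4+38=128
- option 1+option 2+option 5: length 7+5+6=18, value 46+41+40=127
Best: 131 score.

131 score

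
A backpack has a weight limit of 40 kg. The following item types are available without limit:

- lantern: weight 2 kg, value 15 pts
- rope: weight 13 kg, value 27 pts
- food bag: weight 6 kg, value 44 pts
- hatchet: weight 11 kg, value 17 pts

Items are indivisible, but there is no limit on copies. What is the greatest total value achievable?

Best value-per-unit is lantern at 15/2, and filling with it alone uses weight 20×2=40. No mix of the others beats 20×15 = 300.

300 pts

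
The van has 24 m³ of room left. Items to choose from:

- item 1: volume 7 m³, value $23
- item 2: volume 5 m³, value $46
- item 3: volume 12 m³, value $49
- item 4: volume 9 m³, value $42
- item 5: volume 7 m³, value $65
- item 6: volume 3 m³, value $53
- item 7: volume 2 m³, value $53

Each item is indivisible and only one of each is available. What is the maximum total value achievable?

$240

This is a 0/1 knapsack; check combinations near the capacity.
- item 1+item 2+item 5+item 6+item 7: volume 7+5+7+3+2=24, value 23+46+65+53+53=240
- item 3+item 5+item 6+item 7: volume 12+7+3+2=24, value 49+65+53+53=220
- item 2+item 5+item 6+item 7: volume 5+7+3+2=17, value 46+65+53+53=217
- item 4+item 5+item 6+item 7: volume 9+7+3+2=21, value 42+65+53+53=213
- item 2+item 4+item 5+item 7: volume 5+9+7+2=23, value 46+42+65+53=206
Best: $240.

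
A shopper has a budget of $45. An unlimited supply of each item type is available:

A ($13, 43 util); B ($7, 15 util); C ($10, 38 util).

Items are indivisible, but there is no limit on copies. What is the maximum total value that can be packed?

157 util

Best value-per-unit is C at 38/10; filling with it alone gives 4×38 = 152.
Optimal mix: 1×A + 3×C → cost 43, value 157.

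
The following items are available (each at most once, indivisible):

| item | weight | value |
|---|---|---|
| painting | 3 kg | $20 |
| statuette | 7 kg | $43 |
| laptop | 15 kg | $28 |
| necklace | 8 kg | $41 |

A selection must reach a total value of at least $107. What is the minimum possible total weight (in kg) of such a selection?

30

Subsets with value ≥ 107, sorted by total weight:
- statuette+laptop+necklace: weight 30, value 112
- painting+statuette+laptop+necklace: weight 33, value 132
Minimum weight: 30 kg.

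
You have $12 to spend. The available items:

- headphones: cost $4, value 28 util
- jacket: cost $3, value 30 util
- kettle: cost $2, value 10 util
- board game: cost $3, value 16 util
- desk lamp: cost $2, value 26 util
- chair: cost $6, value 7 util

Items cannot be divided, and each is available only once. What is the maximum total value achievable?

Check high-value combinations within $12:
- headphones+jacket+board game+desk lamp: cost 4+3+3+2=12, value 28+30+16+26=100
- headphones+jacket+kettle+desk lamp: cost 4+3+2+2=11, value 28+30+10+26=94
- headphones+jacket+desk lamp: cost 4+3+2=9, value 28+30+26=84
- headphones+jacket+kettle+board game: cost 4+3+2+3=12, value 28+30+10+16=84
- jacket+kettle+board game+desk lamp: cost 3+2+3+2=10, value 30+10+16+26=82
Best: 100 util.

100 util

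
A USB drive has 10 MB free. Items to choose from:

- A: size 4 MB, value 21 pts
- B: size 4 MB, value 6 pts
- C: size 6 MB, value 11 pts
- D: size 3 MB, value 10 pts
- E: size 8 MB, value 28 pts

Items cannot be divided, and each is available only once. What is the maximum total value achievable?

32 pts

Check high-value combinations within 10 MB:
- A+C: size 4+6=10, value 21+11=32
- A+D: size 4+3=7, value 21+10=31
- E: size 8, value 28
- A+B: size 4+4=8, value 21+6=27
- A: size 4, value 21
Best: 32 pts.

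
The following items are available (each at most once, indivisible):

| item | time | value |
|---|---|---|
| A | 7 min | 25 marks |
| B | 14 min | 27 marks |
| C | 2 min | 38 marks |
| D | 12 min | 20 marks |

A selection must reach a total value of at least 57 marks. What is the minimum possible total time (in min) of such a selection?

Subsets with value ≥ 57, sorted by total time:
- A+C: time 9, value 63
- C+D: time 14, value 58
- B+C: time 16, value 65
Minimum time: 9 min.

9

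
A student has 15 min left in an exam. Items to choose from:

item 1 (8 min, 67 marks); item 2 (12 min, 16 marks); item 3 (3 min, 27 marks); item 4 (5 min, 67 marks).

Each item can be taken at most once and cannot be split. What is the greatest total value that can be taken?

This is a 0/1 knapsack; check combinations near the capacity.
- item 1+item 4: time 8+5=13, value 67+67=134
- item 3+item 4: time 3+5=8, value 27+67=94
- item 1+item 3: time 8+3=11, value 67+27=94
- item 4: time 5, value 67
Best: 134 marks.

134 marks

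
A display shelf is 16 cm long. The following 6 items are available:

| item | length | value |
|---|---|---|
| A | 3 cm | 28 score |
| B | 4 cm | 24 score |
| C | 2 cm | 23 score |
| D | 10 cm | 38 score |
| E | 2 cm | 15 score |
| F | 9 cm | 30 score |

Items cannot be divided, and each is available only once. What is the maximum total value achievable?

96 score

Check high-value combinations within 16 cm:
- A+C+E+F: length 3+2+2+9=16, value 28+23+15+30=96
- A+B+C+E: length 3+4+2+2=11, value 28+24+23+15=90
- A+C+D: length 3+2+10=15, value 28+23+38=89
Best: 96 score.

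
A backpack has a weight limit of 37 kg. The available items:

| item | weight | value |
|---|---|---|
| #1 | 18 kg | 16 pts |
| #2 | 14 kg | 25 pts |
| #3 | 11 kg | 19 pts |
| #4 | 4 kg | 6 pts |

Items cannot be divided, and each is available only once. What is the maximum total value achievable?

50 pts

Check high-value combinations within 37 kg:
- #2+#3+#4: weight 14+11+4=29, value 25+19+6=50
- #1+#2+#4: weight 18+14+4=36, value 16+25+6=47
- #2+#3: weight 14+11=25, value 25+19=44
- #1+#2: weight 18+14=32, value 16+25=41
Best: 50 pts.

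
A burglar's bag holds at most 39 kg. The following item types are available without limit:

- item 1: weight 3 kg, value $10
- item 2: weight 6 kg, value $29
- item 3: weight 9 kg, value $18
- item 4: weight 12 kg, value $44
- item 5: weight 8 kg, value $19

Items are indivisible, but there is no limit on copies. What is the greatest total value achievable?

Best value-per-unit is item 2 at 29/6; filling with it alone gives 6×29 = 174.
Optimal mix: 1×item 1 + 6×item 2 → weight 39, value 184.

$184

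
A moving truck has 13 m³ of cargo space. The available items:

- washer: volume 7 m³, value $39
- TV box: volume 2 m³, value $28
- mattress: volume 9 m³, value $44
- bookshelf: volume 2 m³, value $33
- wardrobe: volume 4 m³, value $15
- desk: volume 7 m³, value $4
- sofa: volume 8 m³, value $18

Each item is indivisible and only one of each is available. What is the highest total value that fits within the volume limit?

This is a 0/1 knapsack; check combinations near the capacity.
- TV box+mattress+bookshelf: volume 2+9+2=13, value 28+44+33=105
- washer+TV box+bookshelf: volume 7+2+2=11, value 39+28+33=100
- washer+bookshelf+wardrobe: volume 7+2+4=13, value 39+33+15=87
- washer+TV box+wardrobe: volume 7+2+4=13, value 39+28+15=82
Best: $105.

$105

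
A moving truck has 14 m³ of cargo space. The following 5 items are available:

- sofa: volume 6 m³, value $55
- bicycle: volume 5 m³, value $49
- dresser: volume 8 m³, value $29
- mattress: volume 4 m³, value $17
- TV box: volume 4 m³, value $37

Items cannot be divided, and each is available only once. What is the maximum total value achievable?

$109

Check high-value combinations within 14 m³:
- sofa+mattress+TV box: volume 6+4+4=14, value 55+17+37=109
- sofa+bicycle: volume 6+5=11, value 55+49=104
- bicycle+mattress+TV box: volume 5+4+4=13, value 49+17+37=103
- sofa+TV box: volume 6+4=10, value 55+37=92
- bicycle+TV box: volume 5+4=9, value 49+37=86
Best: $109.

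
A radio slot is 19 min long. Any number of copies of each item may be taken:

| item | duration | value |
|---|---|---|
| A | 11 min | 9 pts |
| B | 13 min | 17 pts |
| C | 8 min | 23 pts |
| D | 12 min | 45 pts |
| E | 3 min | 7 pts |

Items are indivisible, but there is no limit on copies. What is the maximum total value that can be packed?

59 pts

Best value-per-unit is D at 45/12; filling with it alone gives 1×45 = 45.
Optimal mix: 1×D + 2×E → duration 18, value 59.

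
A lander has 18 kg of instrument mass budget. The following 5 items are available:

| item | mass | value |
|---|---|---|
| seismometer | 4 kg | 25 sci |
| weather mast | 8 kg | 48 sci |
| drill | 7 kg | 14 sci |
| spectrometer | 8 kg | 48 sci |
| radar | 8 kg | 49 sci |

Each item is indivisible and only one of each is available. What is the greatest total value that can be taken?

97 sci

Check high-value combinations within 18 kg:
- weather mast+radar: mass 8+8=16, value 48+49=97
- spectrometer+radar: mass 8+8=16, value 48+49=97
- weather mast+spectrometer: mass 8+8=16, value 48+48=96
Best: 97 sci.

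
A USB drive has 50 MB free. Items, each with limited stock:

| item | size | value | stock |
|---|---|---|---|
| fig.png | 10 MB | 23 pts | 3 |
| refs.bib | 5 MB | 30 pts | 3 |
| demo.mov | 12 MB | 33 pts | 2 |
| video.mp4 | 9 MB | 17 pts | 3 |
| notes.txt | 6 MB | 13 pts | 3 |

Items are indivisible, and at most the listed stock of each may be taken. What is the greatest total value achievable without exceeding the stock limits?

Top feasible selections:
- 1×fig.png + 3×refs.bib + 2×demo.mov: size 49, value 179
- 3×refs.bib + 2×demo.mov + 1×video.mp4: size 48, value 173
- 1×fig.png + 3×refs.bib + 1×demo.mov + 2×notes.txt: size 49, value 172
Best: 179 pts.

179 pts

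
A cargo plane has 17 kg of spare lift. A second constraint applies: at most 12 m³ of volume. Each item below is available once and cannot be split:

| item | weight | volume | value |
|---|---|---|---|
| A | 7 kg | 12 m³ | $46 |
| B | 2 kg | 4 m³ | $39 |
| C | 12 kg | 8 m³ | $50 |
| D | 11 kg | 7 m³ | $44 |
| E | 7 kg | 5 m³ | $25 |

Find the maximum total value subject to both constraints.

$89

Feasible sets respecting both limits:
- B+C: weight 14, volume 12, value 89
- B+D: weight 13, volume 11, value 83
- B+E: weight 9, volume 9, value 64
- C: weight 12, volume 8, value 50
Best: $89.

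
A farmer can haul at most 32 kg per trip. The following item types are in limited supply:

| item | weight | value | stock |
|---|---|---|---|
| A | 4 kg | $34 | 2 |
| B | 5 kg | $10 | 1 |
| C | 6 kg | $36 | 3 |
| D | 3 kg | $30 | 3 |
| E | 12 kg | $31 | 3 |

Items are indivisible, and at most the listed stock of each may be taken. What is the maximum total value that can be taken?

$236

Best selections within weight 32 and stock limits:
- 2×A + 3×C + 2×D: weight 32, value 236
- 1×A + 3×C + 3×D: weight 31, value 232
- 2×A + 2×C + 3×D: weight 29, value 230
Best: $236.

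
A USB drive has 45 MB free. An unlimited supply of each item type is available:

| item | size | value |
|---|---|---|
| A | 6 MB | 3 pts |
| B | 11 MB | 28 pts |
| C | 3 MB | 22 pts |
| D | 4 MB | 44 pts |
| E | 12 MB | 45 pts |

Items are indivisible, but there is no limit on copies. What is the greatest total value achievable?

Best value-per-unit is D at 44/4, and filling with it alone uses size 11×4=44. No mix of the others beats 11×44 = 484.

484 pts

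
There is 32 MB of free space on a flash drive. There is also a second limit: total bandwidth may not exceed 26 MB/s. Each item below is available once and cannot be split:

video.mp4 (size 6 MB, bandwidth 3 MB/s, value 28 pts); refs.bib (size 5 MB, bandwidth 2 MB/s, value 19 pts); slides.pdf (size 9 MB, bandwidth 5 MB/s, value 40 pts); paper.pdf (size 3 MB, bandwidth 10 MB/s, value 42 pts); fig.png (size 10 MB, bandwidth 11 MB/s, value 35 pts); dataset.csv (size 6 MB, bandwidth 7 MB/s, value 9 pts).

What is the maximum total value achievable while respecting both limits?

Feasible sets respecting both limits:
- video.mp4+refs.bib+slides.pdf+paper.pdf: size 23, bandwidth 20, value 129
- video.mp4+refs.bib+paper.pdf+fig.png: size 24, bandwidth 26, value 124
- video.mp4+refs.bib+slides.pdf+fig.png: size 30, bandwidth 21, value 122
- video.mp4+slides.pdf+paper.pdf+dataset.csv: size 24, bandwidth 25, value 119
Best: 129 pts.

129 pts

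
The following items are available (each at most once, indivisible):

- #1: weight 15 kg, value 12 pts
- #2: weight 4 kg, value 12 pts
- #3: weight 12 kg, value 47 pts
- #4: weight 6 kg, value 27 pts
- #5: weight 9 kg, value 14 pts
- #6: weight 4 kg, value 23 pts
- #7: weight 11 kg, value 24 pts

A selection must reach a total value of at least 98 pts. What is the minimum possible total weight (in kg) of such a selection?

Subsets with value ≥ 98, sorted by total weight:
- #2+#3+#4+#6: weight 26, value 109
- #3+#4+#7: weight 29, value 98
- #3+#4+#5+#6: weight 31, value 111
- #2+#3+#6+#7: weight 31, value 106
Minimum weight: 26 kg.

26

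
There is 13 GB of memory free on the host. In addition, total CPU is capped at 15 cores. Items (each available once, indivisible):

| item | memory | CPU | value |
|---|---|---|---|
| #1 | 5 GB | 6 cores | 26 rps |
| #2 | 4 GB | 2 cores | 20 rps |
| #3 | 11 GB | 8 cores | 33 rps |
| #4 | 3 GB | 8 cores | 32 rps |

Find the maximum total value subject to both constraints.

Feasible sets respecting both limits:
- #1+#4: memory 8, CPU 14, value 58
- #2+#4: memory 7, CPU 10, value 52
- #1+#2: memory 9, CPU 8, value 46
Best: 58 rps.

58 rps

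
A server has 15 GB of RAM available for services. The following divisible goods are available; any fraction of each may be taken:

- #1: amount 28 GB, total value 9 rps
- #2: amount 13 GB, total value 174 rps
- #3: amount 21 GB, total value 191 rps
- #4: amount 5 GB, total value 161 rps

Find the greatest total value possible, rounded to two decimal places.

Take in order of value per unit:
- #4 (161/5 per unit): all 5 → value 161, running total 161.00
- #2 (174/13 per unit): 10 of 13 → value 10×174/13 = 133.8462, running total 294.85
Total 294.85.

294.85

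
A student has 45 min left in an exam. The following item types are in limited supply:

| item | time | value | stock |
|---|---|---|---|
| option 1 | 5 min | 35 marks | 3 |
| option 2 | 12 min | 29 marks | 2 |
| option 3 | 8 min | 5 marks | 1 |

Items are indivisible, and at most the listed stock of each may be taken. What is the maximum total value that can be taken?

Top feasible selections:
- 3×option 1 + 2×option 2: time 39, value 163
- 3×option 1 + 1×option 2 + 1×option 3: time 35, value 139
Best: 163 marks.

163 marks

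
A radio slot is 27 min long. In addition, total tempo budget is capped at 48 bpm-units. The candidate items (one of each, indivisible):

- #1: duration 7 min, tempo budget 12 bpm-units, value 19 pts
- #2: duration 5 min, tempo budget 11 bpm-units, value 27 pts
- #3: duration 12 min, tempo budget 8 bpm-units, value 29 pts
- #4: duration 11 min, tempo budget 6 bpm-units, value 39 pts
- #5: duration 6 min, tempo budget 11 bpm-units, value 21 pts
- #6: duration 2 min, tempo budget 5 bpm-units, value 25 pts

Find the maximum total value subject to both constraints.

112 pts

Feasible sets respecting both limits:
- #2+#4+#5+#6: duration 24, tempo budget 33, value 112
- #1+#2+#4+#6: duration 25, tempo budget 34, value 110
- #1+#4+#5+#6: duration 26, tempo budget 34, value 104
- #2+#3+#5+#6: duration 25, tempo budget 35, value 102
Best: 112 pts.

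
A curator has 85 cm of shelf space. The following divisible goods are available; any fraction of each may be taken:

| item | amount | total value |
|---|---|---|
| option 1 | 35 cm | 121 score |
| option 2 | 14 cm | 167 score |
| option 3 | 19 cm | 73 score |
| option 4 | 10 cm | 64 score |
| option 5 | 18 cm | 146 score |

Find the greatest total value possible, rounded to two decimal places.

Take in order of value per unit:
- option 2 (167/14 per unit): all 14 → value 167, running total 167.00
- option 5 (146/18 per unit): all 18 → value 146, running total 313.00
- option 4 (64/10 per unit): all 10 → value 64, running total 377.00
- option 3 (73/19 per unit): all 19 → value 73, running total 450.00
- option 1 (121/35 per unit): 24 of 35 → value 24×121/35 = 82.9714, running total 532.97
Total 532.97.

532.97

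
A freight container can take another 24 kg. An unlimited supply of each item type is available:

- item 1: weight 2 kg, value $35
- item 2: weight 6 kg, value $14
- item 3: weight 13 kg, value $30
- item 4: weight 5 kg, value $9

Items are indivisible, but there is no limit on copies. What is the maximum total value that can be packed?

$420

Best value-per-unit is item 1 at 35/2, and filling with it alone uses weight 12×2=24. No mix of the others beats 12×35 = 420.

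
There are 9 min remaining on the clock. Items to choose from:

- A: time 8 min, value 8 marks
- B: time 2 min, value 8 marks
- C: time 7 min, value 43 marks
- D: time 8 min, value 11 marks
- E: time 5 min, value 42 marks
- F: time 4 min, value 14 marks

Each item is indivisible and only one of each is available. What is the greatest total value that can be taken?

56 marks

This is a 0/1 knapsack; check combinations near the capacity.
- E+F: time 5+4=9, value 42+14=56
- B+C: time 2+7=9, value 8+43=51
- B+E: time 2+5=7, value 8+42=50
- C: time 7, value 43
- E: time 5, value 42
Best: 56 marks.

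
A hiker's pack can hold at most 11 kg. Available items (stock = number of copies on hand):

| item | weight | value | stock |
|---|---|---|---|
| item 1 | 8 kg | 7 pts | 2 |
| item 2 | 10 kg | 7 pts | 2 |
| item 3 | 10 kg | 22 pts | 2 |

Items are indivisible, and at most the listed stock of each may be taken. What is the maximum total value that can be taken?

22 pts

Top feasible selections:
- 1×item 3: weight 10, value 22
- 1×item 1: weight 8, value 7
Best: 22 pts.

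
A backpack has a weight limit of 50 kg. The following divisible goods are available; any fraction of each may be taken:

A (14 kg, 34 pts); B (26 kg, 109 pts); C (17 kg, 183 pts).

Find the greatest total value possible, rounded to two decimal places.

Take in order of value per unit:
- C (183/17 per unit): all 17 → value 183, running total 183.00
- B (109/26 per unit): all 26 → value 109, running total 292.00
- A (34/14 per unit): 7 of 14 → value 7×34/14 = 17.0000, running total 309.00
Total 309.00.

309.00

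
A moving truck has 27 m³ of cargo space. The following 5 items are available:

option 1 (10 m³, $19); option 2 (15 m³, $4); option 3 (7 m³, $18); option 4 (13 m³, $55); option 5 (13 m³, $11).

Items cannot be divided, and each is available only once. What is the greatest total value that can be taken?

Check high-value combinations within 27 m³:
- option 1+option 4: volume 10+13=23, value 19+55=74
- option 3+option 4: volume 7+13=20, value 18+55=73
- option 4+option 5: volume 13+13=26, value 55+11=66
- option 4: volume 13, value 55
Best: $74.

$74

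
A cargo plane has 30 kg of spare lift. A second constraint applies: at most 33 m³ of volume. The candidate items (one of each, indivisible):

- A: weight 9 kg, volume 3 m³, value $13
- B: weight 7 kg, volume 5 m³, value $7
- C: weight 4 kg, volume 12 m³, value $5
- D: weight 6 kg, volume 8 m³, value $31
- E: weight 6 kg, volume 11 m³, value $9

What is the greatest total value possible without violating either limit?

Feasible sets respecting both limits:
- A+B+D+E: weight 28, volume 27, value 60
- A+B+C+D: weight 26, volume 28, value 56
- A+D+E: weight 21, volume 22, value 53
- A+B+D: weight 22, volume 16, value 51
Best: $60.

$60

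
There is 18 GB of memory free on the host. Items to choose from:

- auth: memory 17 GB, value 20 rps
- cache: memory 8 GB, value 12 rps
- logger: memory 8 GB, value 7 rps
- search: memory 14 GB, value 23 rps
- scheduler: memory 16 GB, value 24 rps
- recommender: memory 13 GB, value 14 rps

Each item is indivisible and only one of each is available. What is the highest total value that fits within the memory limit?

24 rps

Check high-value combinations within 18 GB:
- scheduler: memory 16, value 24
- search: memory 14, value 23
- auth: memory 17, value 20
- cache+logger: memory 8+8=16, value 12+7=19
Best: 24 rps.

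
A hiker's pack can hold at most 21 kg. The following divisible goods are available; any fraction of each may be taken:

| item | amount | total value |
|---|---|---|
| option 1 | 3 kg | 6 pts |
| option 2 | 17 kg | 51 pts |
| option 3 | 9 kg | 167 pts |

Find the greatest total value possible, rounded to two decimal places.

Take in order of value per unit:
- option 3 (167/9 per unit): all 9 → value 167, running total 167.00
- option 2 (51/17 per unit): 12 of 17 → value 12×51/17 = 36.0000, running total 203.00
Total 203.00.

203.00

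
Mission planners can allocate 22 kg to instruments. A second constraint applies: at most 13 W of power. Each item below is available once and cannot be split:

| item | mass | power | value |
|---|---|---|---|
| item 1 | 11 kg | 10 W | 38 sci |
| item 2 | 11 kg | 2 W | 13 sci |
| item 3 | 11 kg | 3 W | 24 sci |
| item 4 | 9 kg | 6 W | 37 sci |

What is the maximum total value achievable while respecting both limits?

Feasible sets respecting both limits:
- item 1+item 3: mass 22, power 13, value 62
- item 3+item 4: mass 20, power 9, value 61
- item 1+item 2: mass 22, power 12, value 51
Best: 62 sci.

62 sci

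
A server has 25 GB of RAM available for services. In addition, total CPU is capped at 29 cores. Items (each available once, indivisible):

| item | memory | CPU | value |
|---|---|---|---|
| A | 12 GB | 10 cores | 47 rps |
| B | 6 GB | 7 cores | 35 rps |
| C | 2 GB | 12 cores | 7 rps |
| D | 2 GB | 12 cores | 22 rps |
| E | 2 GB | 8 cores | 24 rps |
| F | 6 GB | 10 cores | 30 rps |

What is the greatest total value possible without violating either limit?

112 rps

Feasible sets respecting both limits:
- A+B+F: memory 24, CPU 27, value 112
- A+B+E: memory 20, CPU 25, value 106
- A+B+D: memory 20, CPU 29, value 104
Best: 112 rps.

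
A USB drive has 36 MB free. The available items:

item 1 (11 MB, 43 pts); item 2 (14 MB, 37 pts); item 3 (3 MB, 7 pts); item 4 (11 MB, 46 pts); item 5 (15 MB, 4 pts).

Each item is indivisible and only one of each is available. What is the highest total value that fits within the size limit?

Check high-value combinations within 36 MB:
- item 1+item 2+item 4: size 11+14+11=36, value 43+37+46=126
- item 1+item 3+item 4: size 11+3+11=25, value 43+7+46=96
- item 2+item 3+item 4: size 14+3+11=28, value 37+7+46=90
- item 1+item 4: size 11+11=22, value 43+46=89
- item 1+item 2+item 3: size 11+14+3=28, value 43+37+7=87
Best: 126 pts.

126 pts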